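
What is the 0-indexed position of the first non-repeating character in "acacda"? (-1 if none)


Input: acacda
Character frequencies:
  'a': 3
  'c': 2
  'd': 1
Scanning left to right for freq == 1:
  Position 0 ('a'): freq=3, skip
  Position 1 ('c'): freq=2, skip
  Position 2 ('a'): freq=3, skip
  Position 3 ('c'): freq=2, skip
  Position 4 ('d'): unique! => answer = 4

4


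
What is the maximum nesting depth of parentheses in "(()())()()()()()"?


Input: "(()())()()()()()"
Tracking depth:
  Position 0 '(': depth becomes 1
  Position 1 '(': depth becomes 2
  Position 2 ')': depth becomes 1
  Position 3 '(': depth becomes 2
  Position 4 ')': depth becomes 1
  Position 5 ')': depth becomes 0
  Position 6 '(': depth becomes 1
  Position 7 ')': depth becomes 0
  Position 8 '(': depth becomes 1
  Position 9 ')': depth becomes 0
  Position 10 '(': depth becomes 1
  Position 11 ')': depth becomes 0
  Position 12 '(': depth becomes 1
  Position 13 ')': depth becomes 0
  Position 14 '(': depth becomes 1
  Position 15 ')': depth becomes 0
Maximum depth reached: 2

2


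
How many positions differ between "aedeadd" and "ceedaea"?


Comparing "aedeadd" and "ceedaea" position by position:
  Position 0: 'a' vs 'c' => DIFFER
  Position 1: 'e' vs 'e' => same
  Position 2: 'd' vs 'e' => DIFFER
  Position 3: 'e' vs 'd' => DIFFER
  Position 4: 'a' vs 'a' => same
  Position 5: 'd' vs 'e' => DIFFER
  Position 6: 'd' vs 'a' => DIFFER
Positions that differ: 5

5


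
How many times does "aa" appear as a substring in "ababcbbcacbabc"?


Searching for "aa" in "ababcbbcacbabc"
Scanning each position:
  Position 0: "ab" => no
  Position 1: "ba" => no
  Position 2: "ab" => no
  Position 3: "bc" => no
  Position 4: "cb" => no
  Position 5: "bb" => no
  Position 6: "bc" => no
  Position 7: "ca" => no
  Position 8: "ac" => no
  Position 9: "cb" => no
  Position 10: "ba" => no
  Position 11: "ab" => no
  Position 12: "bc" => no
Total occurrences: 0

0


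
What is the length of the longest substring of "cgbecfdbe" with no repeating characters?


Input: "cgbecfdbe"
Sliding window (track last position of each char):
  Position 0 ('c'): window [0,0] length 1 -- new best
  Position 1 ('g'): window [0,1] length 2 -- new best
  Position 2 ('b'): window [0,2] length 3 -- new best
  Position 3 ('e'): window [0,3] length 4 -- new best
  Position 4 ('c'): repeat (last at 0), move window start to 1
  Position 4 ('c'): window [1,4] length 4
  Position 5 ('f'): window [1,5] length 5 -- new best
  Position 6 ('d'): window [1,6] length 6 -- new best
  Position 7 ('b'): repeat (last at 2), move window start to 3
  Position 7 ('b'): window [3,7] length 5
  Position 8 ('e'): repeat (last at 3), move window start to 4
  Position 8 ('e'): window [4,8] length 5
Longest substring with no repeats: "gbecfd" with length 6

6


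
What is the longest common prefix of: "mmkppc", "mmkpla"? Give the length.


Words: mmkppc, mmkpla
  Position 0: all 'm' => match
  Position 1: all 'm' => match
  Position 2: all 'k' => match
  Position 3: all 'p' => match
  Position 4: ('p', 'l') => mismatch, stop
LCP = "mmkp" (length 4)

4


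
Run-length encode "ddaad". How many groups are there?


Input: ddaad
Scanning for consecutive runs:
  Group 1: 'd' x 2 (positions 0-1)
  Group 2: 'a' x 2 (positions 2-3)
  Group 3: 'd' x 1 (positions 4-4)
Total groups: 3

3


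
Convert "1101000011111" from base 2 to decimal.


Input: "1101000011111" in base 2
Positional expansion:
  Digit '1' (value 1) x 2^12 = 4096
  Digit '1' (value 1) x 2^11 = 2048
  Digit '0' (value 0) x 2^10 = 0
  Digit '1' (value 1) x 2^9 = 512
  Digit '0' (value 0) x 2^8 = 0
  Digit '0' (value 0) x 2^7 = 0
  Digit '0' (value 0) x 2^6 = 0
  Digit '0' (value 0) x 2^5 = 0
  Digit '1' (value 1) x 2^4 = 16
  Digit '1' (value 1) x 2^3 = 8
  Digit '1' (value 1) x 2^2 = 4
  Digit '1' (value 1) x 2^1 = 2
  Digit '1' (value 1) x 2^0 = 1
Sum = 6687

6687


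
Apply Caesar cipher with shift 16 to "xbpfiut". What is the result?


Caesar cipher: shift "xbpfiut" by 16
  'x' (pos 23) + 16 = pos 13 = 'n'
  'b' (pos 1) + 16 = pos 17 = 'r'
  'p' (pos 15) + 16 = pos 5 = 'f'
  'f' (pos 5) + 16 = pos 21 = 'v'
  'i' (pos 8) + 16 = pos 24 = 'y'
  'u' (pos 20) + 16 = pos 10 = 'k'
  't' (pos 19) + 16 = pos 9 = 'j'
Result: nrfvykj

nrfvykj


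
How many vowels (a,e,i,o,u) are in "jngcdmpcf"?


Input: jngcdmpcf
Checking each character:
  'j' at position 0: consonant
  'n' at position 1: consonant
  'g' at position 2: consonant
  'c' at position 3: consonant
  'd' at position 4: consonant
  'm' at position 5: consonant
  'p' at position 6: consonant
  'c' at position 7: consonant
  'f' at position 8: consonant
Total vowels: 0

0


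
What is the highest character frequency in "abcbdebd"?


Input: abcbdebd
Character counts:
  'a': 1
  'b': 3
  'c': 1
  'd': 2
  'e': 1
Maximum frequency: 3

3


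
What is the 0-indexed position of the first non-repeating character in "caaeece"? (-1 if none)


Input: caaeece
Character frequencies:
  'a': 2
  'c': 2
  'e': 3
Scanning left to right for freq == 1:
  Position 0 ('c'): freq=2, skip
  Position 1 ('a'): freq=2, skip
  Position 2 ('a'): freq=2, skip
  Position 3 ('e'): freq=3, skip
  Position 4 ('e'): freq=3, skip
  Position 5 ('c'): freq=2, skip
  Position 6 ('e'): freq=3, skip
  No unique character found => answer = -1

-1


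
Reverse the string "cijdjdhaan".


Input: cijdjdhaan
Reading characters right to left:
  Position 9: 'n'
  Position 8: 'a'
  Position 7: 'a'
  Position 6: 'h'
  Position 5: 'd'
  Position 4: 'j'
  Position 3: 'd'
  Position 2: 'j'
  Position 1: 'i'
  Position 0: 'c'
Reversed: naahdjdjic

naahdjdjic


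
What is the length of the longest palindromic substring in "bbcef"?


Input: "bbcef"
Checking substrings for palindromes:
  [0:2] "bb" (len 2) => palindrome
Longest palindromic substring: "bb" with length 2

2


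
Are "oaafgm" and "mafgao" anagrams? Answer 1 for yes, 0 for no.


Strings: "oaafgm", "mafgao"
Sorted first:  aafgmo
Sorted second: aafgmo
Sorted forms match => anagrams

1


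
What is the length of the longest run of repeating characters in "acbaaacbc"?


Input: "acbaaacbc"
Scanning for longest run:
  Position 1 ('c'): new char, reset run to 1
  Position 2 ('b'): new char, reset run to 1
  Position 3 ('a'): new char, reset run to 1
  Position 4 ('a'): continues run of 'a', length=2
  Position 5 ('a'): continues run of 'a', length=3
  Position 6 ('c'): new char, reset run to 1
  Position 7 ('b'): new char, reset run to 1
  Position 8 ('c'): new char, reset run to 1
Longest run: 'a' with length 3

3


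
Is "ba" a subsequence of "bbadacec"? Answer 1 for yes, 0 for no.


Check if "ba" is a subsequence of "bbadacec"
Greedy scan:
  Position 0 ('b'): matches sub[0] = 'b'
  Position 1 ('b'): no match needed
  Position 2 ('a'): matches sub[1] = 'a'
  Position 3 ('d'): no match needed
  Position 4 ('a'): no match needed
  Position 5 ('c'): no match needed
  Position 6 ('e'): no match needed
  Position 7 ('c'): no match needed
All 2 characters matched => is a subsequence

1


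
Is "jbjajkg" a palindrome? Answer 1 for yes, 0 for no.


Input: jbjajkg
Reversed: gkjajbj
  Compare pos 0 ('j') with pos 6 ('g'): MISMATCH
  Compare pos 1 ('b') with pos 5 ('k'): MISMATCH
  Compare pos 2 ('j') with pos 4 ('j'): match
Result: not a palindrome

0


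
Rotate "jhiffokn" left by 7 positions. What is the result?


Input: "jhiffokn", rotate left by 7
First 7 characters: "jhiffok"
Remaining characters: "n"
Concatenate remaining + first: "n" + "jhiffok" = "njhiffok"

njhiffok


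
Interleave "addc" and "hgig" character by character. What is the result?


Interleaving "addc" and "hgig":
  Position 0: 'a' from first, 'h' from second => "ah"
  Position 1: 'd' from first, 'g' from second => "dg"
  Position 2: 'd' from first, 'i' from second => "di"
  Position 3: 'c' from first, 'g' from second => "cg"
Result: ahdgdicg

ahdgdicg


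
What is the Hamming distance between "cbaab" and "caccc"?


Comparing "cbaab" and "caccc" position by position:
  Position 0: 'c' vs 'c' => same
  Position 1: 'b' vs 'a' => differ
  Position 2: 'a' vs 'c' => differ
  Position 3: 'a' vs 'c' => differ
  Position 4: 'b' vs 'c' => differ
Total differences (Hamming distance): 4

4


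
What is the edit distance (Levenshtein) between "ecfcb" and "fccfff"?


Computing edit distance: "ecfcb" -> "fccfff"
DP table:
           f    c    c    f    f    f
      0    1    2    3    4    5    6
  e   1    1    2    3    4    5    6
  c   2    2    1    2    3    4    5
  f   3    2    2    2    2    3    4
  c   4    3    2    2    3    3    4
  b   5    4    3    3    3    4    4
Edit distance = dp[5][6] = 4

4


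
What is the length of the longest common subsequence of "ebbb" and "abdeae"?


LCS of "ebbb" and "abdeae"
DP table:
           a    b    d    e    a    e
      0    0    0    0    0    0    0
  e   0    0    0    0    1    1    1
  b   0    0    1    1    1    1    1
  b   0    0    1    1    1    1    1
  b   0    0    1    1    1    1    1
LCS length = dp[4][6] = 1

1


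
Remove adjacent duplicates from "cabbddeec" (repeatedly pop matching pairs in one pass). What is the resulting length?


Input: cabbddeec
Stack-based adjacent duplicate removal:
  Read 'c': push. Stack: c
  Read 'a': push. Stack: ca
  Read 'b': push. Stack: cab
  Read 'b': matches stack top 'b' => pop. Stack: ca
  Read 'd': push. Stack: cad
  Read 'd': matches stack top 'd' => pop. Stack: ca
  Read 'e': push. Stack: cae
  Read 'e': matches stack top 'e' => pop. Stack: ca
  Read 'c': push. Stack: cac
Final stack: "cac" (length 3)

3


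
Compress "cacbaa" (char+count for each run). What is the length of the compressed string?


Input: cacbaa
Runs:
  'c' x 1 => "c1"
  'a' x 1 => "a1"
  'c' x 1 => "c1"
  'b' x 1 => "b1"
  'a' x 2 => "a2"
Compressed: "c1a1c1b1a2"
Compressed length: 10

10


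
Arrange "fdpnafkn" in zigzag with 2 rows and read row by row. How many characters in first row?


Zigzag "fdpnafkn" into 2 rows:
Placing characters:
  'f' => row 0
  'd' => row 1
  'p' => row 0
  'n' => row 1
  'a' => row 0
  'f' => row 1
  'k' => row 0
  'n' => row 1
Rows:
  Row 0: "fpak"
  Row 1: "dnfn"
First row length: 4

4


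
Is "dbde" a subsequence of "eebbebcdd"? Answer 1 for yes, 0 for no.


Check if "dbde" is a subsequence of "eebbebcdd"
Greedy scan:
  Position 0 ('e'): no match needed
  Position 1 ('e'): no match needed
  Position 2 ('b'): no match needed
  Position 3 ('b'): no match needed
  Position 4 ('e'): no match needed
  Position 5 ('b'): no match needed
  Position 6 ('c'): no match needed
  Position 7 ('d'): matches sub[0] = 'd'
  Position 8 ('d'): no match needed
Only matched 1/4 characters => not a subsequence

0


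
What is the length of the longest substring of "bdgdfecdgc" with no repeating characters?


Input: "bdgdfecdgc"
Sliding window (track last position of each char):
  Position 0 ('b'): window [0,0] length 1 -- new best
  Position 1 ('d'): window [0,1] length 2 -- new best
  Position 2 ('g'): window [0,2] length 3 -- new best
  Position 3 ('d'): repeat (last at 1), move window start to 2
  Position 3 ('d'): window [2,3] length 2
  Position 4 ('f'): window [2,4] length 3
  Position 5 ('e'): window [2,5] length 4 -- new best
  Position 6 ('c'): window [2,6] length 5 -- new best
  Position 7 ('d'): repeat (last at 3), move window start to 4
  Position 7 ('d'): window [4,7] length 4
  Position 8 ('g'): window [4,8] length 5
  Position 9 ('c'): repeat (last at 6), move window start to 7
  Position 9 ('c'): window [7,9] length 3
Longest substring with no repeats: "gdfec" with length 5

5


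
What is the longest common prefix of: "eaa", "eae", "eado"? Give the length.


Words: eaa, eae, eado
  Position 0: all 'e' => match
  Position 1: all 'a' => match
  Position 2: ('a', 'e', 'd') => mismatch, stop
LCP = "ea" (length 2)

2


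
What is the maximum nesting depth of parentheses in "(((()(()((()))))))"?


Input: "(((()(()((()))))))"
Tracking depth:
  Position 0 '(': depth becomes 1
  Position 1 '(': depth becomes 2
  Position 2 '(': depth becomes 3
  Position 3 '(': depth becomes 4
  Position 4 ')': depth becomes 3
  Position 5 '(': depth becomes 4
  Position 6 '(': depth becomes 5
  Position 7 ')': depth becomes 4
  Position 8 '(': depth becomes 5
  Position 9 '(': depth becomes 6
  Position 10 '(': depth becomes 7
  Position 11 ')': depth becomes 6
  Position 12 ')': depth becomes 5
  Position 13 ')': depth becomes 4
  Position 14 ')': depth becomes 3
  Position 15 ')': depth becomes 2
  Position 16 ')': depth becomes 1
  Position 17 ')': depth becomes 0
Maximum depth reached: 7

7


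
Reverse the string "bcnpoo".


Input: bcnpoo
Reading characters right to left:
  Position 5: 'o'
  Position 4: 'o'
  Position 3: 'p'
  Position 2: 'n'
  Position 1: 'c'
  Position 0: 'b'
Reversed: oopncb

oopncb


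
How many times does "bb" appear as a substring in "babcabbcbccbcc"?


Searching for "bb" in "babcabbcbccbcc"
Scanning each position:
  Position 0: "ba" => no
  Position 1: "ab" => no
  Position 2: "bc" => no
  Position 3: "ca" => no
  Position 4: "ab" => no
  Position 5: "bb" => MATCH
  Position 6: "bc" => no
  Position 7: "cb" => no
  Position 8: "bc" => no
  Position 9: "cc" => no
  Position 10: "cb" => no
  Position 11: "bc" => no
  Position 12: "cc" => no
Total occurrences: 1

1


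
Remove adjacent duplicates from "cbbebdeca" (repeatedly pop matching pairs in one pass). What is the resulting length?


Input: cbbebdeca
Stack-based adjacent duplicate removal:
  Read 'c': push. Stack: c
  Read 'b': push. Stack: cb
  Read 'b': matches stack top 'b' => pop. Stack: c
  Read 'e': push. Stack: ce
  Read 'b': push. Stack: ceb
  Read 'd': push. Stack: cebd
  Read 'e': push. Stack: cebde
  Read 'c': push. Stack: cebdec
  Read 'a': push. Stack: cebdeca
Final stack: "cebdeca" (length 7)

7


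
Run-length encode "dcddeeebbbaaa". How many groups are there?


Input: dcddeeebbbaaa
Scanning for consecutive runs:
  Group 1: 'd' x 1 (positions 0-0)
  Group 2: 'c' x 1 (positions 1-1)
  Group 3: 'd' x 2 (positions 2-3)
  Group 4: 'e' x 3 (positions 4-6)
  Group 5: 'b' x 3 (positions 7-9)
  Group 6: 'a' x 3 (positions 10-12)
Total groups: 6

6


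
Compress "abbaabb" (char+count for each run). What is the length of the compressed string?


Input: abbaabb
Runs:
  'a' x 1 => "a1"
  'b' x 2 => "b2"
  'a' x 2 => "a2"
  'b' x 2 => "b2"
Compressed: "a1b2a2b2"
Compressed length: 8

8


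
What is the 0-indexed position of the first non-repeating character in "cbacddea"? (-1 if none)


Input: cbacddea
Character frequencies:
  'a': 2
  'b': 1
  'c': 2
  'd': 2
  'e': 1
Scanning left to right for freq == 1:
  Position 0 ('c'): freq=2, skip
  Position 1 ('b'): unique! => answer = 1

1


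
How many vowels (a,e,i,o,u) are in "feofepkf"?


Input: feofepkf
Checking each character:
  'f' at position 0: consonant
  'e' at position 1: vowel (running total: 1)
  'o' at position 2: vowel (running total: 2)
  'f' at position 3: consonant
  'e' at position 4: vowel (running total: 3)
  'p' at position 5: consonant
  'k' at position 6: consonant
  'f' at position 7: consonant
Total vowels: 3

3


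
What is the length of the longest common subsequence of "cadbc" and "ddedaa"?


LCS of "cadbc" and "ddedaa"
DP table:
           d    d    e    d    a    a
      0    0    0    0    0    0    0
  c   0    0    0    0    0    0    0
  a   0    0    0    0    0    1    1
  d   0    1    1    1    1    1    1
  b   0    1    1    1    1    1    1
  c   0    1    1    1    1    1    1
LCS length = dp[5][6] = 1

1


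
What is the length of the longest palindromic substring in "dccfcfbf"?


Input: "dccfcfbf"
Checking substrings for palindromes:
  [2:5] "cfc" (len 3) => palindrome
  [3:6] "fcf" (len 3) => palindrome
  [5:8] "fbf" (len 3) => palindrome
  [1:3] "cc" (len 2) => palindrome
Longest palindromic substring: "cfc" with length 3

3


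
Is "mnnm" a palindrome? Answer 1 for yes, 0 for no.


Input: mnnm
Reversed: mnnm
  Compare pos 0 ('m') with pos 3 ('m'): match
  Compare pos 1 ('n') with pos 2 ('n'): match
Result: palindrome

1


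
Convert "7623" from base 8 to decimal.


Input: "7623" in base 8
Positional expansion:
  Digit '7' (value 7) x 8^3 = 3584
  Digit '6' (value 6) x 8^2 = 384
  Digit '2' (value 2) x 8^1 = 16
  Digit '3' (value 3) x 8^0 = 3
Sum = 3987

3987


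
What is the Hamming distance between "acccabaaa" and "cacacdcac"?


Comparing "acccabaaa" and "cacacdcac" position by position:
  Position 0: 'a' vs 'c' => differ
  Position 1: 'c' vs 'a' => differ
  Position 2: 'c' vs 'c' => same
  Position 3: 'c' vs 'a' => differ
  Position 4: 'a' vs 'c' => differ
  Position 5: 'b' vs 'd' => differ
  Position 6: 'a' vs 'c' => differ
  Position 7: 'a' vs 'a' => same
  Position 8: 'a' vs 'c' => differ
Total differences (Hamming distance): 7

7


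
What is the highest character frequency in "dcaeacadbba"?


Input: dcaeacadbba
Character counts:
  'a': 4
  'b': 2
  'c': 2
  'd': 2
  'e': 1
Maximum frequency: 4

4


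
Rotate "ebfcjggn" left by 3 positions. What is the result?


Input: "ebfcjggn", rotate left by 3
First 3 characters: "ebf"
Remaining characters: "cjggn"
Concatenate remaining + first: "cjggn" + "ebf" = "cjggnebf"

cjggnebf


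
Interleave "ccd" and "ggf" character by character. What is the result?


Interleaving "ccd" and "ggf":
  Position 0: 'c' from first, 'g' from second => "cg"
  Position 1: 'c' from first, 'g' from second => "cg"
  Position 2: 'd' from first, 'f' from second => "df"
Result: cgcgdf

cgcgdf


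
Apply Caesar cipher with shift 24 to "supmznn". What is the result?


Caesar cipher: shift "supmznn" by 24
  's' (pos 18) + 24 = pos 16 = 'q'
  'u' (pos 20) + 24 = pos 18 = 's'
  'p' (pos 15) + 24 = pos 13 = 'n'
  'm' (pos 12) + 24 = pos 10 = 'k'
  'z' (pos 25) + 24 = pos 23 = 'x'
  'n' (pos 13) + 24 = pos 11 = 'l'
  'n' (pos 13) + 24 = pos 11 = 'l'
Result: qsnkxll

qsnkxll


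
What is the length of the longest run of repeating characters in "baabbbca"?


Input: "baabbbca"
Scanning for longest run:
  Position 1 ('a'): new char, reset run to 1
  Position 2 ('a'): continues run of 'a', length=2
  Position 3 ('b'): new char, reset run to 1
  Position 4 ('b'): continues run of 'b', length=2
  Position 5 ('b'): continues run of 'b', length=3
  Position 6 ('c'): new char, reset run to 1
  Position 7 ('a'): new char, reset run to 1
Longest run: 'b' with length 3

3


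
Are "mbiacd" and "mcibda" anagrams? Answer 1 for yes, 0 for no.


Strings: "mbiacd", "mcibda"
Sorted first:  abcdim
Sorted second: abcdim
Sorted forms match => anagrams

1


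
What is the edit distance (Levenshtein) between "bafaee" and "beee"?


Computing edit distance: "bafaee" -> "beee"
DP table:
           b    e    e    e
      0    1    2    3    4
  b   1    0    1    2    3
  a   2    1    1    2    3
  f   3    2    2    2    3
  a   4    3    3    3    3
  e   5    4    3    3    3
  e   6    5    4    3    3
Edit distance = dp[6][4] = 3

3


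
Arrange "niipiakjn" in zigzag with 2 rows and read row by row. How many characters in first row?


Zigzag "niipiakjn" into 2 rows:
Placing characters:
  'n' => row 0
  'i' => row 1
  'i' => row 0
  'p' => row 1
  'i' => row 0
  'a' => row 1
  'k' => row 0
  'j' => row 1
  'n' => row 0
Rows:
  Row 0: "niikn"
  Row 1: "ipaj"
First row length: 5

5


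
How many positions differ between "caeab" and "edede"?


Comparing "caeab" and "edede" position by position:
  Position 0: 'c' vs 'e' => DIFFER
  Position 1: 'a' vs 'd' => DIFFER
  Position 2: 'e' vs 'e' => same
  Position 3: 'a' vs 'd' => DIFFER
  Position 4: 'b' vs 'e' => DIFFER
Positions that differ: 4

4


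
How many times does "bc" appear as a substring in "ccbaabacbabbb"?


Searching for "bc" in "ccbaabacbabbb"
Scanning each position:
  Position 0: "cc" => no
  Position 1: "cb" => no
  Position 2: "ba" => no
  Position 3: "aa" => no
  Position 4: "ab" => no
  Position 5: "ba" => no
  Position 6: "ac" => no
  Position 7: "cb" => no
  Position 8: "ba" => no
  Position 9: "ab" => no
  Position 10: "bb" => no
  Position 11: "bb" => no
Total occurrences: 0

0


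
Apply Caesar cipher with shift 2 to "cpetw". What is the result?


Caesar cipher: shift "cpetw" by 2
  'c' (pos 2) + 2 = pos 4 = 'e'
  'p' (pos 15) + 2 = pos 17 = 'r'
  'e' (pos 4) + 2 = pos 6 = 'g'
  't' (pos 19) + 2 = pos 21 = 'v'
  'w' (pos 22) + 2 = pos 24 = 'y'
Result: ergvy

ergvy


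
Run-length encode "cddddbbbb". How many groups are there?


Input: cddddbbbb
Scanning for consecutive runs:
  Group 1: 'c' x 1 (positions 0-0)
  Group 2: 'd' x 4 (positions 1-4)
  Group 3: 'b' x 4 (positions 5-8)
Total groups: 3

3


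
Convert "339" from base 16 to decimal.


Input: "339" in base 16
Positional expansion:
  Digit '3' (value 3) x 16^2 = 768
  Digit '3' (value 3) x 16^1 = 48
  Digit '9' (value 9) x 16^0 = 9
Sum = 825

825


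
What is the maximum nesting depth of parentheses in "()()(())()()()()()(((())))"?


Input: "()()(())()()()()()(((())))"
Tracking depth:
  Position 0 '(': depth becomes 1
  Position 1 ')': depth becomes 0
  Position 2 '(': depth becomes 1
  Position 3 ')': depth becomes 0
  Position 4 '(': depth becomes 1
  Position 5 '(': depth becomes 2
  Position 6 ')': depth becomes 1
  Position 7 ')': depth becomes 0
  Position 8 '(': depth becomes 1
  Position 9 ')': depth becomes 0
  Position 10 '(': depth becomes 1
  Position 11 ')': depth becomes 0
  Position 12 '(': depth becomes 1
  Position 13 ')': depth becomes 0
  Position 14 '(': depth becomes 1
  Position 15 ')': depth becomes 0
  Position 16 '(': depth becomes 1
  Position 17 ')': depth becomes 0
  Position 18 '(': depth becomes 1
  Position 19 '(': depth becomes 2
  Position 20 '(': depth becomes 3
  Position 21 '(': depth becomes 4
  Position 22 ')': depth becomes 3
  Position 23 ')': depth becomes 2
  Position 24 ')': depth becomes 1
  Position 25 ')': depth becomes 0
Maximum depth reached: 4

4


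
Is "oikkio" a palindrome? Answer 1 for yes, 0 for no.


Input: oikkio
Reversed: oikkio
  Compare pos 0 ('o') with pos 5 ('o'): match
  Compare pos 1 ('i') with pos 4 ('i'): match
  Compare pos 2 ('k') with pos 3 ('k'): match
Result: palindrome

1


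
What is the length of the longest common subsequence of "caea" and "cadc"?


LCS of "caea" and "cadc"
DP table:
           c    a    d    c
      0    0    0    0    0
  c   0    1    1    1    1
  a   0    1    2    2    2
  e   0    1    2    2    2
  a   0    1    2    2    2
LCS length = dp[4][4] = 2

2


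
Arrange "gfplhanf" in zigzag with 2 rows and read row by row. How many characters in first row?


Zigzag "gfplhanf" into 2 rows:
Placing characters:
  'g' => row 0
  'f' => row 1
  'p' => row 0
  'l' => row 1
  'h' => row 0
  'a' => row 1
  'n' => row 0
  'f' => row 1
Rows:
  Row 0: "gphn"
  Row 1: "flaf"
First row length: 4

4


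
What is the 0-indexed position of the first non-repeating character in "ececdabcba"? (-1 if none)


Input: ececdabcba
Character frequencies:
  'a': 2
  'b': 2
  'c': 3
  'd': 1
  'e': 2
Scanning left to right for freq == 1:
  Position 0 ('e'): freq=2, skip
  Position 1 ('c'): freq=3, skip
  Position 2 ('e'): freq=2, skip
  Position 3 ('c'): freq=3, skip
  Position 4 ('d'): unique! => answer = 4

4


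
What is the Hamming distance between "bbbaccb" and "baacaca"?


Comparing "bbbaccb" and "baacaca" position by position:
  Position 0: 'b' vs 'b' => same
  Position 1: 'b' vs 'a' => differ
  Position 2: 'b' vs 'a' => differ
  Position 3: 'a' vs 'c' => differ
  Position 4: 'c' vs 'a' => differ
  Position 5: 'c' vs 'c' => same
  Position 6: 'b' vs 'a' => differ
Total differences (Hamming distance): 5

5


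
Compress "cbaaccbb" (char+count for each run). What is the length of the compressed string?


Input: cbaaccbb
Runs:
  'c' x 1 => "c1"
  'b' x 1 => "b1"
  'a' x 2 => "a2"
  'c' x 2 => "c2"
  'b' x 2 => "b2"
Compressed: "c1b1a2c2b2"
Compressed length: 10

10


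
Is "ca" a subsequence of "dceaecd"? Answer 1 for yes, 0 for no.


Check if "ca" is a subsequence of "dceaecd"
Greedy scan:
  Position 0 ('d'): no match needed
  Position 1 ('c'): matches sub[0] = 'c'
  Position 2 ('e'): no match needed
  Position 3 ('a'): matches sub[1] = 'a'
  Position 4 ('e'): no match needed
  Position 5 ('c'): no match needed
  Position 6 ('d'): no match needed
All 2 characters matched => is a subsequence

1


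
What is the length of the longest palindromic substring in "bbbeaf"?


Input: "bbbeaf"
Checking substrings for palindromes:
  [0:3] "bbb" (len 3) => palindrome
  [0:2] "bb" (len 2) => palindrome
  [1:3] "bb" (len 2) => palindrome
Longest palindromic substring: "bbb" with length 3

3


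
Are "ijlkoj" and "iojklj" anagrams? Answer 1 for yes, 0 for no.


Strings: "ijlkoj", "iojklj"
Sorted first:  ijjklo
Sorted second: ijjklo
Sorted forms match => anagrams

1


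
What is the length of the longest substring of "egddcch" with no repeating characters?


Input: "egddcch"
Sliding window (track last position of each char):
  Position 0 ('e'): window [0,0] length 1 -- new best
  Position 1 ('g'): window [0,1] length 2 -- new best
  Position 2 ('d'): window [0,2] length 3 -- new best
  Position 3 ('d'): repeat (last at 2), move window start to 3
  Position 3 ('d'): window [3,3] length 1
  Position 4 ('c'): window [3,4] length 2
  Position 5 ('c'): repeat (last at 4), move window start to 5
  Position 5 ('c'): window [5,5] length 1
  Position 6 ('h'): window [5,6] length 2
Longest substring with no repeats: "egd" with length 3

3


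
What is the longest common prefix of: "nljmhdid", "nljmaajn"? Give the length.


Words: nljmhdid, nljmaajn
  Position 0: all 'n' => match
  Position 1: all 'l' => match
  Position 2: all 'j' => match
  Position 3: all 'm' => match
  Position 4: ('h', 'a') => mismatch, stop
LCP = "nljm" (length 4)

4


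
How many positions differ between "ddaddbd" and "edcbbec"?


Comparing "ddaddbd" and "edcbbec" position by position:
  Position 0: 'd' vs 'e' => DIFFER
  Position 1: 'd' vs 'd' => same
  Position 2: 'a' vs 'c' => DIFFER
  Position 3: 'd' vs 'b' => DIFFER
  Position 4: 'd' vs 'b' => DIFFER
  Position 5: 'b' vs 'e' => DIFFER
  Position 6: 'd' vs 'c' => DIFFER
Positions that differ: 6

6


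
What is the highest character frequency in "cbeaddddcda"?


Input: cbeaddddcda
Character counts:
  'a': 2
  'b': 1
  'c': 2
  'd': 5
  'e': 1
Maximum frequency: 5

5


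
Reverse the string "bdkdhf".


Input: bdkdhf
Reading characters right to left:
  Position 5: 'f'
  Position 4: 'h'
  Position 3: 'd'
  Position 2: 'k'
  Position 1: 'd'
  Position 0: 'b'
Reversed: fhdkdb

fhdkdb


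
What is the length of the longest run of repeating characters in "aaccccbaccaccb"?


Input: "aaccccbaccaccb"
Scanning for longest run:
  Position 1 ('a'): continues run of 'a', length=2
  Position 2 ('c'): new char, reset run to 1
  Position 3 ('c'): continues run of 'c', length=2
  Position 4 ('c'): continues run of 'c', length=3
  Position 5 ('c'): continues run of 'c', length=4
  Position 6 ('b'): new char, reset run to 1
  Position 7 ('a'): new char, reset run to 1
  Position 8 ('c'): new char, reset run to 1
  Position 9 ('c'): continues run of 'c', length=2
  Position 10 ('a'): new char, reset run to 1
  Position 11 ('c'): new char, reset run to 1
  Position 12 ('c'): continues run of 'c', length=2
  Position 13 ('b'): new char, reset run to 1
Longest run: 'c' with length 4

4


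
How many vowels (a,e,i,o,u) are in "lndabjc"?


Input: lndabjc
Checking each character:
  'l' at position 0: consonant
  'n' at position 1: consonant
  'd' at position 2: consonant
  'a' at position 3: vowel (running total: 1)
  'b' at position 4: consonant
  'j' at position 5: consonant
  'c' at position 6: consonant
Total vowels: 1

1


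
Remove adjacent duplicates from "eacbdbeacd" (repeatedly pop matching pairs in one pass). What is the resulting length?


Input: eacbdbeacd
Stack-based adjacent duplicate removal:
  Read 'e': push. Stack: e
  Read 'a': push. Stack: ea
  Read 'c': push. Stack: eac
  Read 'b': push. Stack: eacb
  Read 'd': push. Stack: eacbd
  Read 'b': push. Stack: eacbdb
  Read 'e': push. Stack: eacbdbe
  Read 'a': push. Stack: eacbdbea
  Read 'c': push. Stack: eacbdbeac
  Read 'd': push. Stack: eacbdbeacd
Final stack: "eacbdbeacd" (length 10)

10


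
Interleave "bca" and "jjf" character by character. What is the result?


Interleaving "bca" and "jjf":
  Position 0: 'b' from first, 'j' from second => "bj"
  Position 1: 'c' from first, 'j' from second => "cj"
  Position 2: 'a' from first, 'f' from second => "af"
Result: bjcjaf

bjcjaf


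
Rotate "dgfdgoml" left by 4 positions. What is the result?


Input: "dgfdgoml", rotate left by 4
First 4 characters: "dgfd"
Remaining characters: "goml"
Concatenate remaining + first: "goml" + "dgfd" = "gomldgfd"

gomldgfd


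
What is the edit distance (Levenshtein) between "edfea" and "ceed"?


Computing edit distance: "edfea" -> "ceed"
DP table:
           c    e    e    d
      0    1    2    3    4
  e   1    1    1    2    3
  d   2    2    2    2    2
  f   3    3    3    3    3
  e   4    4    3    3    4
  a   5    5    4    4    4
Edit distance = dp[5][4] = 4

4


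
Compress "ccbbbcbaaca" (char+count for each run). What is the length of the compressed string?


Input: ccbbbcbaaca
Runs:
  'c' x 2 => "c2"
  'b' x 3 => "b3"
  'c' x 1 => "c1"
  'b' x 1 => "b1"
  'a' x 2 => "a2"
  'c' x 1 => "c1"
  'a' x 1 => "a1"
Compressed: "c2b3c1b1a2c1a1"
Compressed length: 14

14


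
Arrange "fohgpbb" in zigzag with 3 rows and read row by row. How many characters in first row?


Zigzag "fohgpbb" into 3 rows:
Placing characters:
  'f' => row 0
  'o' => row 1
  'h' => row 2
  'g' => row 1
  'p' => row 0
  'b' => row 1
  'b' => row 2
Rows:
  Row 0: "fp"
  Row 1: "ogb"
  Row 2: "hb"
First row length: 2

2


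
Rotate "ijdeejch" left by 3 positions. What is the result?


Input: "ijdeejch", rotate left by 3
First 3 characters: "ijd"
Remaining characters: "eejch"
Concatenate remaining + first: "eejch" + "ijd" = "eejchijd"

eejchijd


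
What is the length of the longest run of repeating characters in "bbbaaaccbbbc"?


Input: "bbbaaaccbbbc"
Scanning for longest run:
  Position 1 ('b'): continues run of 'b', length=2
  Position 2 ('b'): continues run of 'b', length=3
  Position 3 ('a'): new char, reset run to 1
  Position 4 ('a'): continues run of 'a', length=2
  Position 5 ('a'): continues run of 'a', length=3
  Position 6 ('c'): new char, reset run to 1
  Position 7 ('c'): continues run of 'c', length=2
  Position 8 ('b'): new char, reset run to 1
  Position 9 ('b'): continues run of 'b', length=2
  Position 10 ('b'): continues run of 'b', length=3
  Position 11 ('c'): new char, reset run to 1
Longest run: 'b' with length 3

3


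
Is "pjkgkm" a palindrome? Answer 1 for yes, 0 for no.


Input: pjkgkm
Reversed: mkgkjp
  Compare pos 0 ('p') with pos 5 ('m'): MISMATCH
  Compare pos 1 ('j') with pos 4 ('k'): MISMATCH
  Compare pos 2 ('k') with pos 3 ('g'): MISMATCH
Result: not a palindrome

0


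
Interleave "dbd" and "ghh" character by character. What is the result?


Interleaving "dbd" and "ghh":
  Position 0: 'd' from first, 'g' from second => "dg"
  Position 1: 'b' from first, 'h' from second => "bh"
  Position 2: 'd' from first, 'h' from second => "dh"
Result: dgbhdh

dgbhdh


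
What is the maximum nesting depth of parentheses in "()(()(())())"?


Input: "()(()(())())"
Tracking depth:
  Position 0 '(': depth becomes 1
  Position 1 ')': depth becomes 0
  Position 2 '(': depth becomes 1
  Position 3 '(': depth becomes 2
  Position 4 ')': depth becomes 1
  Position 5 '(': depth becomes 2
  Position 6 '(': depth becomes 3
  Position 7 ')': depth becomes 2
  Position 8 ')': depth becomes 1
  Position 9 '(': depth becomes 2
  Position 10 ')': depth becomes 1
  Position 11 ')': depth becomes 0
Maximum depth reached: 3

3


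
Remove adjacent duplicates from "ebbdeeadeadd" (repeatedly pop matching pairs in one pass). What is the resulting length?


Input: ebbdeeadeadd
Stack-based adjacent duplicate removal:
  Read 'e': push. Stack: e
  Read 'b': push. Stack: eb
  Read 'b': matches stack top 'b' => pop. Stack: e
  Read 'd': push. Stack: ed
  Read 'e': push. Stack: ede
  Read 'e': matches stack top 'e' => pop. Stack: ed
  Read 'a': push. Stack: eda
  Read 'd': push. Stack: edad
  Read 'e': push. Stack: edade
  Read 'a': push. Stack: edadea
  Read 'd': push. Stack: edadead
  Read 'd': matches stack top 'd' => pop. Stack: edadea
Final stack: "edadea" (length 6)

6


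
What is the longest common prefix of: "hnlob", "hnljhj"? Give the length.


Words: hnlob, hnljhj
  Position 0: all 'h' => match
  Position 1: all 'n' => match
  Position 2: all 'l' => match
  Position 3: ('o', 'j') => mismatch, stop
LCP = "hnl" (length 3)

3


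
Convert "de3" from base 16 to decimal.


Input: "de3" in base 16
Positional expansion:
  Digit 'd' (value 13) x 16^2 = 3328
  Digit 'e' (value 14) x 16^1 = 224
  Digit '3' (value 3) x 16^0 = 3
Sum = 3555

3555


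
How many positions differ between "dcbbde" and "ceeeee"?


Comparing "dcbbde" and "ceeeee" position by position:
  Position 0: 'd' vs 'c' => DIFFER
  Position 1: 'c' vs 'e' => DIFFER
  Position 2: 'b' vs 'e' => DIFFER
  Position 3: 'b' vs 'e' => DIFFER
  Position 4: 'd' vs 'e' => DIFFER
  Position 5: 'e' vs 'e' => same
Positions that differ: 5

5


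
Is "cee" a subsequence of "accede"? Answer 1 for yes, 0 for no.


Check if "cee" is a subsequence of "accede"
Greedy scan:
  Position 0 ('a'): no match needed
  Position 1 ('c'): matches sub[0] = 'c'
  Position 2 ('c'): no match needed
  Position 3 ('e'): matches sub[1] = 'e'
  Position 4 ('d'): no match needed
  Position 5 ('e'): matches sub[2] = 'e'
All 3 characters matched => is a subsequence

1


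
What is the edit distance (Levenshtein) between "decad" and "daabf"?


Computing edit distance: "decad" -> "daabf"
DP table:
           d    a    a    b    f
      0    1    2    3    4    5
  d   1    0    1    2    3    4
  e   2    1    1    2    3    4
  c   3    2    2    2    3    4
  a   4    3    2    2    3    4
  d   5    4    3    3    3    4
Edit distance = dp[5][5] = 4

4


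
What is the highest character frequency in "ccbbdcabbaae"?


Input: ccbbdcabbaae
Character counts:
  'a': 3
  'b': 4
  'c': 3
  'd': 1
  'e': 1
Maximum frequency: 4

4


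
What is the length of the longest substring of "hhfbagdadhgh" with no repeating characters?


Input: "hhfbagdadhgh"
Sliding window (track last position of each char):
  Position 0 ('h'): window [0,0] length 1 -- new best
  Position 1 ('h'): repeat (last at 0), move window start to 1
  Position 1 ('h'): window [1,1] length 1
  Position 2 ('f'): window [1,2] length 2 -- new best
  Position 3 ('b'): window [1,3] length 3 -- new best
  Position 4 ('a'): window [1,4] length 4 -- new best
  Position 5 ('g'): window [1,5] length 5 -- new best
  Position 6 ('d'): window [1,6] length 6 -- new best
  Position 7 ('a'): repeat (last at 4), move window start to 5
  Position 7 ('a'): window [5,7] length 3
  Position 8 ('d'): repeat (last at 6), move window start to 7
  Position 8 ('d'): window [7,8] length 2
  Position 9 ('h'): window [7,9] length 3
  Position 10 ('g'): window [7,10] length 4
  Position 11 ('h'): repeat (last at 9), move window start to 10
  Position 11 ('h'): window [10,11] length 2
Longest substring with no repeats: "hfbagd" with length 6

6


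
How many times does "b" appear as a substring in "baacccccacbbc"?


Searching for "b" in "baacccccacbbc"
Scanning each position:
  Position 0: "b" => MATCH
  Position 1: "a" => no
  Position 2: "a" => no
  Position 3: "c" => no
  Position 4: "c" => no
  Position 5: "c" => no
  Position 6: "c" => no
  Position 7: "c" => no
  Position 8: "a" => no
  Position 9: "c" => no
  Position 10: "b" => MATCH
  Position 11: "b" => MATCH
  Position 12: "c" => no
Total occurrences: 3

3


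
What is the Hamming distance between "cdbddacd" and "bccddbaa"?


Comparing "cdbddacd" and "bccddbaa" position by position:
  Position 0: 'c' vs 'b' => differ
  Position 1: 'd' vs 'c' => differ
  Position 2: 'b' vs 'c' => differ
  Position 3: 'd' vs 'd' => same
  Position 4: 'd' vs 'd' => same
  Position 5: 'a' vs 'b' => differ
  Position 6: 'c' vs 'a' => differ
  Position 7: 'd' vs 'a' => differ
Total differences (Hamming distance): 6

6


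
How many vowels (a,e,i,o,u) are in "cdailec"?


Input: cdailec
Checking each character:
  'c' at position 0: consonant
  'd' at position 1: consonant
  'a' at position 2: vowel (running total: 1)
  'i' at position 3: vowel (running total: 2)
  'l' at position 4: consonant
  'e' at position 5: vowel (running total: 3)
  'c' at position 6: consonant
Total vowels: 3

3


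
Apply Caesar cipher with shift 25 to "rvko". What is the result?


Caesar cipher: shift "rvko" by 25
  'r' (pos 17) + 25 = pos 16 = 'q'
  'v' (pos 21) + 25 = pos 20 = 'u'
  'k' (pos 10) + 25 = pos 9 = 'j'
  'o' (pos 14) + 25 = pos 13 = 'n'
Result: qujn

qujn


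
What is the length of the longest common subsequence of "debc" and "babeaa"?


LCS of "debc" and "babeaa"
DP table:
           b    a    b    e    a    a
      0    0    0    0    0    0    0
  d   0    0    0    0    0    0    0
  e   0    0    0    0    1    1    1
  b   0    1    1    1    1    1    1
  c   0    1    1    1    1    1    1
LCS length = dp[4][6] = 1

1


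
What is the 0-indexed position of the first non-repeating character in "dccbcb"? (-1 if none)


Input: dccbcb
Character frequencies:
  'b': 2
  'c': 3
  'd': 1
Scanning left to right for freq == 1:
  Position 0 ('d'): unique! => answer = 0

0


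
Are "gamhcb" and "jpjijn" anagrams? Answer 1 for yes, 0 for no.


Strings: "gamhcb", "jpjijn"
Sorted first:  abcghm
Sorted second: ijjjnp
Differ at position 0: 'a' vs 'i' => not anagrams

0


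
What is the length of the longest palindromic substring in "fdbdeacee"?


Input: "fdbdeacee"
Checking substrings for palindromes:
  [1:4] "dbd" (len 3) => palindrome
  [7:9] "ee" (len 2) => palindrome
Longest palindromic substring: "dbd" with length 3

3


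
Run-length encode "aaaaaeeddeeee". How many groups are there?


Input: aaaaaeeddeeee
Scanning for consecutive runs:
  Group 1: 'a' x 5 (positions 0-4)
  Group 2: 'e' x 2 (positions 5-6)
  Group 3: 'd' x 2 (positions 7-8)
  Group 4: 'e' x 4 (positions 9-12)
Total groups: 4

4


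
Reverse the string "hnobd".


Input: hnobd
Reading characters right to left:
  Position 4: 'd'
  Position 3: 'b'
  Position 2: 'o'
  Position 1: 'n'
  Position 0: 'h'
Reversed: dbonh

dbonh


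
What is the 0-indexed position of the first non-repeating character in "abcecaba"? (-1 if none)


Input: abcecaba
Character frequencies:
  'a': 3
  'b': 2
  'c': 2
  'e': 1
Scanning left to right for freq == 1:
  Position 0 ('a'): freq=3, skip
  Position 1 ('b'): freq=2, skip
  Position 2 ('c'): freq=2, skip
  Position 3 ('e'): unique! => answer = 3

3


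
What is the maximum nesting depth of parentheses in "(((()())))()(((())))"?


Input: "(((()())))()(((())))"
Tracking depth:
  Position 0 '(': depth becomes 1
  Position 1 '(': depth becomes 2
  Position 2 '(': depth becomes 3
  Position 3 '(': depth becomes 4
  Position 4 ')': depth becomes 3
  Position 5 '(': depth becomes 4
  Position 6 ')': depth becomes 3
  Position 7 ')': depth becomes 2
  Position 8 ')': depth becomes 1
  Position 9 ')': depth becomes 0
  Position 10 '(': depth becomes 1
  Position 11 ')': depth becomes 0
  Position 12 '(': depth becomes 1
  Position 13 '(': depth becomes 2
  Position 14 '(': depth becomes 3
  Position 15 '(': depth becomes 4
  Position 16 ')': depth becomes 3
  Position 17 ')': depth becomes 2
  Position 18 ')': depth becomes 1
  Position 19 ')': depth becomes 0
Maximum depth reached: 4

4


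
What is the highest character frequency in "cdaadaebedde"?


Input: cdaadaebedde
Character counts:
  'a': 3
  'b': 1
  'c': 1
  'd': 4
  'e': 3
Maximum frequency: 4

4
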